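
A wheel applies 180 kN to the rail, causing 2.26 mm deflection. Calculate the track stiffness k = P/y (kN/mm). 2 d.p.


Track stiffness k = P / y
k = 180 / 2.26
k = 79.65 kN/mm

79.65


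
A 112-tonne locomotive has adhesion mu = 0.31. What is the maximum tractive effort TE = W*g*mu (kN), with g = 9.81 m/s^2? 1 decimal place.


TE_max = W * g * mu
TE_max = 112 * 9.81 * 0.31
TE_max = 1098.72 * 0.31
TE_max = 340.6 kN

340.6


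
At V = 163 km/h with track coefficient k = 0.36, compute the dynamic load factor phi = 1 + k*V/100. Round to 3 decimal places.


phi = 1 + k * V / 100
phi = 1 + 0.36 * 163 / 100
phi = 1 + 0.5868
phi = 1.587

1.587


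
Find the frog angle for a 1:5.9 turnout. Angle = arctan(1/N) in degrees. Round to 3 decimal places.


1/N = 1/5.9 = 0.169492
angle = arctan(0.169492) = 0.167896 rad
angle = 0.167896 * 180/pi = 9.620 degrees

9.620


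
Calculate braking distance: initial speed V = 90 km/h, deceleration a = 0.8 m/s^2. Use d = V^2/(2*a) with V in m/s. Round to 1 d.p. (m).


Convert speed: V = 90 / 3.6 = 25.0 m/s
V^2 = 625.0
d = 625.0 / (2 * 0.8)
d = 625.0 / 1.6
d = 390.6 m

390.6


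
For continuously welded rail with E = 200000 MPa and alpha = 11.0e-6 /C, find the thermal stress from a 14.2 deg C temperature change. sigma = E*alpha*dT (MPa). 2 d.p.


sigma = E * alpha * dT
sigma = 200000 * 11.0e-6 * 14.2
sigma = 2.2 * 14.2
sigma = 31.24 MPa

31.24


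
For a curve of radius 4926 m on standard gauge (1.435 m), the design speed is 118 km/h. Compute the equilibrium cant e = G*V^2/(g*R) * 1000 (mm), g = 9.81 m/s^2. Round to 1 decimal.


Convert speed: V = 118 / 3.6 = 32.7778 m/s
Apply formula: e = 1.435 * 32.7778^2 / (9.81 * 4926)
e = 1.435 * 1074.3827 / 48324.06
e = 0.031904 m = 31.9 mm

31.9


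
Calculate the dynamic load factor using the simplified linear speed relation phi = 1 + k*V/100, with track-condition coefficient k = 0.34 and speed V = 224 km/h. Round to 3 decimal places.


phi = 1 + k * V / 100
phi = 1 + 0.34 * 224 / 100
phi = 1 + 0.7616
phi = 1.762

1.762


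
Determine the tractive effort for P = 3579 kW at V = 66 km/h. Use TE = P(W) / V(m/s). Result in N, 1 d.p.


Convert: P = 3579 kW = 3579000 W
V = 66 / 3.6 = 18.3333 m/s
TE = 3579000 / 18.3333
TE = 195218.2 N

195218.2


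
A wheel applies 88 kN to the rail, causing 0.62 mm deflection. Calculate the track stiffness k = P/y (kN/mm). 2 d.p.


Track stiffness k = P / y
k = 88 / 0.62
k = 141.94 kN/mm

141.94


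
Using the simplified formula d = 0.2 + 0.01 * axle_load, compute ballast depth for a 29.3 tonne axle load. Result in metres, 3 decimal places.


d = 0.2 + 0.01 * 29.3
d = 0.2 + 0.293
d = 0.493 m

0.493


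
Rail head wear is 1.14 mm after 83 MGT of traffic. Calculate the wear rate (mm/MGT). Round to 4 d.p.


Wear rate = total wear / cumulative tonnage
Rate = 1.14 / 83
Rate = 0.0137 mm/MGT

0.0137


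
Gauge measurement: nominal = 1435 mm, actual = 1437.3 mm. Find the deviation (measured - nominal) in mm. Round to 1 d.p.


Deviation = measured - nominal
Deviation = 1437.3 - 1435
Deviation = 2.3 mm

2.3


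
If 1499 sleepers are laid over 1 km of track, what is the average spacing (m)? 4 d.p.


Spacing = 1000 m / number of sleepers
Spacing = 1000 / 1499
Spacing = 0.6671 m

0.6671


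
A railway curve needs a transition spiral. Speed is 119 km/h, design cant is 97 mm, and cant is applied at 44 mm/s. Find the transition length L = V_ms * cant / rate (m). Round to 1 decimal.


Convert speed: V = 119 / 3.6 = 33.0556 m/s
L = 33.0556 * 97 / 44
L = 3206.3889 / 44
L = 72.9 m

72.9


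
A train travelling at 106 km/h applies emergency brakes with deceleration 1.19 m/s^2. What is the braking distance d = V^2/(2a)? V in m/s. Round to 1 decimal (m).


Convert speed: V = 106 / 3.6 = 29.4444 m/s
V^2 = 866.9753
d = 866.9753 / (2 * 1.19)
d = 866.9753 / 2.38
d = 364.3 m

364.3


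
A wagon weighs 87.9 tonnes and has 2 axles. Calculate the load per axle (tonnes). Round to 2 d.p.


Load per axle = total weight / number of axles
Load = 87.9 / 2
Load = 43.95 tonnes

43.95


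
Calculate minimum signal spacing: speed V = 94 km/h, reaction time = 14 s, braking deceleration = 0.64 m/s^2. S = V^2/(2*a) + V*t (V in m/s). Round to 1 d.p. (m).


V = 94 / 3.6 = 26.1111 m/s
Braking distance = 26.1111^2 / (2*0.64) = 532.6485 m
Sighting distance = 26.1111 * 14 = 365.5556 m
S = 532.6485 + 365.5556 = 898.2 m

898.2


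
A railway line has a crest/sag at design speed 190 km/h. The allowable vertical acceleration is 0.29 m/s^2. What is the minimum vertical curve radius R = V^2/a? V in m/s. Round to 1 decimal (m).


Convert speed: V = 190 / 3.6 = 52.7778 m/s
V^2 = 2785.4938 m^2/s^2
R_v = 2785.4938 / 0.29
R_v = 9605.2 m

9605.2


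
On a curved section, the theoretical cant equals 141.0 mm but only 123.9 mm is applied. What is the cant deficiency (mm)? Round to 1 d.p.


Cant deficiency = equilibrium cant - actual cant
CD = 141.0 - 123.9
CD = 17.1 mm

17.1


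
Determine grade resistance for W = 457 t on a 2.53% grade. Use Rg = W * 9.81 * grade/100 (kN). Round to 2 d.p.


Rg = W * 9.81 * grade / 100
Rg = 457 * 9.81 * 2.53 / 100
Rg = 4483.17 * 0.0253
Rg = 113.42 kN

113.42


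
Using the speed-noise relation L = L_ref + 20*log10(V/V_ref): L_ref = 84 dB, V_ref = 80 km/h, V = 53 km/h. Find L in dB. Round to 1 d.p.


V/V_ref = 53 / 80 = 0.6625
log10(0.6625) = -0.178814
20 * -0.178814 = -3.5763
L = 84 + -3.5763 = 80.4 dB

80.4


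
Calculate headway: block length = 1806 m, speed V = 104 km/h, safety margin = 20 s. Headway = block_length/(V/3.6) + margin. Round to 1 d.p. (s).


V = 104 / 3.6 = 28.8889 m/s
Block traversal time = 1806 / 28.8889 = 62.5154 s
Headway = 62.5154 + 20
Headway = 82.5 s

82.5


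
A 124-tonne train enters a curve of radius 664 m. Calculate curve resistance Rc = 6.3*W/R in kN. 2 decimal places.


Rc = 6.3 * W / R
Rc = 6.3 * 124 / 664
Rc = 781.2 / 664
Rc = 1.18 kN

1.18


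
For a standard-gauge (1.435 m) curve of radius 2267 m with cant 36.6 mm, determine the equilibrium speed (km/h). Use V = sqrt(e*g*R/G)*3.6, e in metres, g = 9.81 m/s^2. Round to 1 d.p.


Convert cant: e = 36.6 mm = 0.0366 m
V_ms = sqrt(0.0366 * 9.81 * 2267 / 1.435)
V_ms = sqrt(567.217618) = 23.8163 m/s
V = 23.8163 * 3.6 = 85.7 km/h

85.7


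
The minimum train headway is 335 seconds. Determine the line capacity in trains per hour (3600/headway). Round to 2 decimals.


Capacity = 3600 / headway
Capacity = 3600 / 335
Capacity = 10.75 trains/hour

10.75


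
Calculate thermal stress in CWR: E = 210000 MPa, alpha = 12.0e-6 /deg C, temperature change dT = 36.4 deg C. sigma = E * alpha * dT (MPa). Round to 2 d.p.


sigma = E * alpha * dT
sigma = 210000 * 12.0e-6 * 36.4
sigma = 2.52 * 36.4
sigma = 91.73 MPa

91.73


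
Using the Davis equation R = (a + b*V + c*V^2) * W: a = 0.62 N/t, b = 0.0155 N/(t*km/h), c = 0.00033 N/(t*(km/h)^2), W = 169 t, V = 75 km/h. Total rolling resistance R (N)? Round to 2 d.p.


b*V = 0.0155 * 75 = 1.1625
c*V^2 = 0.00033 * 5625 = 1.85625
R_per_t = 0.62 + 1.1625 + 1.85625 = 3.63875 N/t
R_total = 3.63875 * 169 = 614.95 N

614.95


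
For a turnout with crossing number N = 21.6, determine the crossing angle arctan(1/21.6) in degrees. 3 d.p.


1/N = 1/21.6 = 0.046296
angle = arctan(0.046296) = 0.046263 rad
angle = 0.046263 * 180/pi = 2.651 degrees

2.651


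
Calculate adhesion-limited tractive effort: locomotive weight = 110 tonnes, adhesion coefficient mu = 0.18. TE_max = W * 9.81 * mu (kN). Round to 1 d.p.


TE_max = W * g * mu
TE_max = 110 * 9.81 * 0.18
TE_max = 1079.1 * 0.18
TE_max = 194.2 kN

194.2


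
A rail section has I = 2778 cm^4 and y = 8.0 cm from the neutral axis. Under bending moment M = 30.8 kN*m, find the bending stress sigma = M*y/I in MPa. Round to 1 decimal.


Convert units:
M = 30.8 kN*m = 30800000 N*mm
y = 8.0 cm = 80 mm
I = 2778 cm^4 = 27780000 mm^4
sigma = 30800000 * 80 / 27780000
sigma = 88.7 MPa

88.7


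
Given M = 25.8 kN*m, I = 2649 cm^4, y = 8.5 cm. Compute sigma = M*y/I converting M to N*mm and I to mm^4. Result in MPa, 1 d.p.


Convert units:
M = 25.8 kN*m = 25800000 N*mm
y = 8.5 cm = 85 mm
I = 2649 cm^4 = 26490000 mm^4
sigma = 25800000 * 85 / 26490000
sigma = 82.8 MPa

82.8


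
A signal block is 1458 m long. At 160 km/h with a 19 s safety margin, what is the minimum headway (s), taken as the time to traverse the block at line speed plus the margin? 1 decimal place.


V = 160 / 3.6 = 44.4444 m/s
Block traversal time = 1458 / 44.4444 = 32.805 s
Headway = 32.805 + 19
Headway = 51.8 s

51.8


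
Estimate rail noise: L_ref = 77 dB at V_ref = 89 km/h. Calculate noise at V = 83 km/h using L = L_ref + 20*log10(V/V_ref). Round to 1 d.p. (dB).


V/V_ref = 83 / 89 = 0.932584
log10(0.932584) = -0.030312
20 * -0.030312 = -0.6062
L = 77 + -0.6062 = 76.4 dB

76.4


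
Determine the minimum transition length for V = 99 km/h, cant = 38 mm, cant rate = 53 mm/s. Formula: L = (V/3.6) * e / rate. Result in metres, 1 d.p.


Convert speed: V = 99 / 3.6 = 27.5 m/s
L = 27.5 * 38 / 53
L = 1045.0 / 53
L = 19.7 m

19.7


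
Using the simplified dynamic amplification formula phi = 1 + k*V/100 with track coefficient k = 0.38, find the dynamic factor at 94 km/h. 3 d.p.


phi = 1 + k * V / 100
phi = 1 + 0.38 * 94 / 100
phi = 1 + 0.3572
phi = 1.357

1.357


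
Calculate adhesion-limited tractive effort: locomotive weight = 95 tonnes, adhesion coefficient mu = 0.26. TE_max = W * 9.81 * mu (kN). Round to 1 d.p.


TE_max = W * g * mu
TE_max = 95 * 9.81 * 0.26
TE_max = 931.95 * 0.26
TE_max = 242.3 kN

242.3


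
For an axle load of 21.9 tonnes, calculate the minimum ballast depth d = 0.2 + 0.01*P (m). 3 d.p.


d = 0.2 + 0.01 * 21.9
d = 0.2 + 0.219
d = 0.419 m

0.419


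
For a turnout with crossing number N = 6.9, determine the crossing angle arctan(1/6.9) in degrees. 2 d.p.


1/N = 1/6.9 = 0.144928
angle = arctan(0.144928) = 0.143925 rad
angle = 0.143925 * 180/pi = 8.25 degrees

8.25


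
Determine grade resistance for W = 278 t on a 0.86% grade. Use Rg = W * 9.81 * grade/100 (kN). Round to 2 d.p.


Rg = W * 9.81 * grade / 100
Rg = 278 * 9.81 * 0.86 / 100
Rg = 2727.18 * 0.0086
Rg = 23.45 kN

23.45


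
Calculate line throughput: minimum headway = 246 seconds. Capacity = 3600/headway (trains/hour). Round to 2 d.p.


Capacity = 3600 / headway
Capacity = 3600 / 246
Capacity = 14.63 trains/hour

14.63


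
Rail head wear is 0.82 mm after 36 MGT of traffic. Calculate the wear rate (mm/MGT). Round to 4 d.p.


Wear rate = total wear / cumulative tonnage
Rate = 0.82 / 36
Rate = 0.0228 mm/MGT

0.0228


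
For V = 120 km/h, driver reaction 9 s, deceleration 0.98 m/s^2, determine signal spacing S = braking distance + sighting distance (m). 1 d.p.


V = 120 / 3.6 = 33.3333 m/s
Braking distance = 33.3333^2 / (2*0.98) = 566.8934 m
Sighting distance = 33.3333 * 9 = 300.0 m
S = 566.8934 + 300.0 = 866.9 m

866.9


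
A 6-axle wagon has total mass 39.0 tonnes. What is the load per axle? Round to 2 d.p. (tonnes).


Load per axle = total weight / number of axles
Load = 39.0 / 6
Load = 6.50 tonnes

6.50


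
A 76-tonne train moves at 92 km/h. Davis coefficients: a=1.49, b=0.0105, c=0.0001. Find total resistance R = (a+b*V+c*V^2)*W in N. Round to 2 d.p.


b*V = 0.0105 * 92 = 0.966
c*V^2 = 0.0001 * 8464 = 0.8464
R_per_t = 1.49 + 0.966 + 0.8464 = 3.3024 N/t
R_total = 3.3024 * 76 = 250.98 N

250.98


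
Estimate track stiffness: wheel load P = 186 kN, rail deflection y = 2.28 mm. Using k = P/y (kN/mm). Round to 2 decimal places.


Track stiffness k = P / y
k = 186 / 2.28
k = 81.58 kN/mm

81.58


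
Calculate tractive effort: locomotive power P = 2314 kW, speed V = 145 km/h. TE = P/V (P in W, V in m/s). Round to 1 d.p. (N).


Convert: P = 2314 kW = 2314000 W
V = 145 / 3.6 = 40.2778 m/s
TE = 2314000 / 40.2778
TE = 57451.0 N

57451.0


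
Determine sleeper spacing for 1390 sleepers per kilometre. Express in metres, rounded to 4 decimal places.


Spacing = 1000 m / number of sleepers
Spacing = 1000 / 1390
Spacing = 0.7194 m

0.7194


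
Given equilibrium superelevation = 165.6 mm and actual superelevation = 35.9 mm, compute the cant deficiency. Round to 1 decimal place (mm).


Cant deficiency = equilibrium cant - actual cant
CD = 165.6 - 35.9
CD = 129.7 mm

129.7


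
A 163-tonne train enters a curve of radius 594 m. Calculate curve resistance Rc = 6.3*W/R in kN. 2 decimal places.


Rc = 6.3 * W / R
Rc = 6.3 * 163 / 594
Rc = 1026.9 / 594
Rc = 1.73 kN

1.73


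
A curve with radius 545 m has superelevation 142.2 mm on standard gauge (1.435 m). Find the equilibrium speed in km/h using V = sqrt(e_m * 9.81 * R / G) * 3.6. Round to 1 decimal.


Convert cant: e = 142.2 mm = 0.1422 m
V_ms = sqrt(0.1422 * 9.81 * 545 / 1.435)
V_ms = sqrt(529.801526) = 23.0174 m/s
V = 23.0174 * 3.6 = 82.9 km/h

82.9


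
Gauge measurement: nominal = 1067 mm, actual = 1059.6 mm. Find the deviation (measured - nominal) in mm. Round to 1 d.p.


Deviation = measured - nominal
Deviation = 1059.6 - 1067
Deviation = -7.4 mm

-7.4


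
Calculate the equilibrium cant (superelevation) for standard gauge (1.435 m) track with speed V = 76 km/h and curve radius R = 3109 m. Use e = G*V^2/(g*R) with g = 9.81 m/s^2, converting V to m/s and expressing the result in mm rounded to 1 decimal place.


Convert speed: V = 76 / 3.6 = 21.1111 m/s
Apply formula: e = 1.435 * 21.1111^2 / (9.81 * 3109)
e = 1.435 * 445.679 / 30499.29
e = 0.020969 m = 21.0 mm

21.0


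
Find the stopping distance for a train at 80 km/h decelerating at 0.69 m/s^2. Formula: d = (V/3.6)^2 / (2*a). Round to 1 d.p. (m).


Convert speed: V = 80 / 3.6 = 22.2222 m/s
V^2 = 493.8272
d = 493.8272 / (2 * 0.69)
d = 493.8272 / 1.38
d = 357.8 m

357.8


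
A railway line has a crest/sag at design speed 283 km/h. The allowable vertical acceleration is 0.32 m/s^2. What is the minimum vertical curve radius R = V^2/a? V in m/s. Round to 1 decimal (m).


Convert speed: V = 283 / 3.6 = 78.6111 m/s
V^2 = 6179.7068 m^2/s^2
R_v = 6179.7068 / 0.32
R_v = 19311.6 m

19311.6


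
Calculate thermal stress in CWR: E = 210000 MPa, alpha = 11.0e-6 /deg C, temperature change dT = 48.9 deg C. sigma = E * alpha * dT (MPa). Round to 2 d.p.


sigma = E * alpha * dT
sigma = 210000 * 11.0e-6 * 48.9
sigma = 2.31 * 48.9
sigma = 112.96 MPa

112.96


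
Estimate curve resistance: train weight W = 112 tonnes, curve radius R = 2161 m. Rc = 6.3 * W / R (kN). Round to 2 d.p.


Rc = 6.3 * W / R
Rc = 6.3 * 112 / 2161
Rc = 705.6 / 2161
Rc = 0.33 kN

0.33


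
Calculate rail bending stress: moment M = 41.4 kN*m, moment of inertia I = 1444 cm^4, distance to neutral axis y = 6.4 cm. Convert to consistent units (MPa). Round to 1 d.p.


Convert units:
M = 41.4 kN*m = 41400000 N*mm
y = 6.4 cm = 64 mm
I = 1444 cm^4 = 14440000 mm^4
sigma = 41400000 * 64 / 14440000
sigma = 183.5 MPa

183.5


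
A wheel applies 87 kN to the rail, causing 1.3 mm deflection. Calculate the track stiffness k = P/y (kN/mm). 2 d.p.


Track stiffness k = P / y
k = 87 / 1.3
k = 66.92 kN/mm

66.92


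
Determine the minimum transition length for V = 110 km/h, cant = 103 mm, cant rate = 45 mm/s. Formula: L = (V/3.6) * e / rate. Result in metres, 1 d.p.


Convert speed: V = 110 / 3.6 = 30.5556 m/s
L = 30.5556 * 103 / 45
L = 3147.2222 / 45
L = 69.9 m

69.9


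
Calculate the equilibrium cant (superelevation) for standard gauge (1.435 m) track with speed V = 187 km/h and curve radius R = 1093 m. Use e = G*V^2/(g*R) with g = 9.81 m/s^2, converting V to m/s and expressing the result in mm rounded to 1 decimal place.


Convert speed: V = 187 / 3.6 = 51.9444 m/s
Apply formula: e = 1.435 * 51.9444^2 / (9.81 * 1093)
e = 1.435 * 2698.2253 / 10722.33
e = 0.361111 m = 361.1 mm

361.1


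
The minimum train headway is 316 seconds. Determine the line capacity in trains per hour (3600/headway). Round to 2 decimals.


Capacity = 3600 / headway
Capacity = 3600 / 316
Capacity = 11.39 trains/hour

11.39


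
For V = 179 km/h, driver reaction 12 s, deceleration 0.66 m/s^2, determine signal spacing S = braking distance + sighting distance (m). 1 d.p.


V = 179 / 3.6 = 49.7222 m/s
Braking distance = 49.7222^2 / (2*0.66) = 1872.9541 m
Sighting distance = 49.7222 * 12 = 596.6667 m
S = 1872.9541 + 596.6667 = 2469.6 m

2469.6


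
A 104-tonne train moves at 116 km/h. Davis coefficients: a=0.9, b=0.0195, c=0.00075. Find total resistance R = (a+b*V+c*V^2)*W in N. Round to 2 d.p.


b*V = 0.0195 * 116 = 2.262
c*V^2 = 0.00075 * 13456 = 10.092
R_per_t = 0.9 + 2.262 + 10.092 = 13.254 N/t
R_total = 13.254 * 104 = 1378.42 N

1378.42


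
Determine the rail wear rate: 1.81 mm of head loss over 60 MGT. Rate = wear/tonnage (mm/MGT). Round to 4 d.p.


Wear rate = total wear / cumulative tonnage
Rate = 1.81 / 60
Rate = 0.0302 mm/MGT

0.0302


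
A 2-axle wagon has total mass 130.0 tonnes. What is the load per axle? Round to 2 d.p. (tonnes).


Load per axle = total weight / number of axles
Load = 130.0 / 2
Load = 65.00 tonnes

65.00


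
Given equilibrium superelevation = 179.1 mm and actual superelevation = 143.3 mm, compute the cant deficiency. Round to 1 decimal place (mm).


Cant deficiency = equilibrium cant - actual cant
CD = 179.1 - 143.3
CD = 35.8 mm

35.8


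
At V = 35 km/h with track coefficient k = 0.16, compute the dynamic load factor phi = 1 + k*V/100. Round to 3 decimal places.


phi = 1 + k * V / 100
phi = 1 + 0.16 * 35 / 100
phi = 1 + 0.056
phi = 1.056

1.056


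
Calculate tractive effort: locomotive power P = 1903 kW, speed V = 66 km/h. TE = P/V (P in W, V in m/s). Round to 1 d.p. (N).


Convert: P = 1903 kW = 1903000 W
V = 66 / 3.6 = 18.3333 m/s
TE = 1903000 / 18.3333
TE = 103800.0 N

103800.0


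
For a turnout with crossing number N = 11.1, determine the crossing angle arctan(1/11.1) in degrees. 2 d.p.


1/N = 1/11.1 = 0.09009
angle = arctan(0.09009) = 0.089848 rad
angle = 0.089848 * 180/pi = 5.15 degrees

5.15


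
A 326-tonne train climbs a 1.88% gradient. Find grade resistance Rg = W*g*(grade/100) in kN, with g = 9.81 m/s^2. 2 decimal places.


Rg = W * 9.81 * grade / 100
Rg = 326 * 9.81 * 1.88 / 100
Rg = 3198.06 * 0.0188
Rg = 60.12 kN

60.12


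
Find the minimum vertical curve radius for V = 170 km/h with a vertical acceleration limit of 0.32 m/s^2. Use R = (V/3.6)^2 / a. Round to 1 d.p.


Convert speed: V = 170 / 3.6 = 47.2222 m/s
V^2 = 2229.9383 m^2/s^2
R_v = 2229.9383 / 0.32
R_v = 6968.6 m

6968.6


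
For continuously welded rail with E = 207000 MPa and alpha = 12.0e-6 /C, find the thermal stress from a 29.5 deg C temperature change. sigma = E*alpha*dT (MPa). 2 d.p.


sigma = E * alpha * dT
sigma = 207000 * 12.0e-6 * 29.5
sigma = 2.484 * 29.5
sigma = 73.28 MPa

73.28


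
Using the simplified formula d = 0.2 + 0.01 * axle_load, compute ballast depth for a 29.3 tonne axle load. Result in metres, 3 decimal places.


d = 0.2 + 0.01 * 29.3
d = 0.2 + 0.293
d = 0.493 m

0.493


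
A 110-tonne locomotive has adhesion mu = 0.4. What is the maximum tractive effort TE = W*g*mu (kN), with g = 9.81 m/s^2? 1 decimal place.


TE_max = W * g * mu
TE_max = 110 * 9.81 * 0.4
TE_max = 1079.1 * 0.4
TE_max = 431.6 kN

431.6


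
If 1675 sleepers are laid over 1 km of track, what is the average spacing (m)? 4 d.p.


Spacing = 1000 m / number of sleepers
Spacing = 1000 / 1675
Spacing = 0.5970 m

0.5970


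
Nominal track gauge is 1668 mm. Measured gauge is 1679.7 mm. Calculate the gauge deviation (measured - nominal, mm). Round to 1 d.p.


Deviation = measured - nominal
Deviation = 1679.7 - 1668
Deviation = 11.7 mm

11.7


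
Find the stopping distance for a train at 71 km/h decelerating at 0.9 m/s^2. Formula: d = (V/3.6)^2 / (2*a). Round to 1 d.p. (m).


Convert speed: V = 71 / 3.6 = 19.7222 m/s
V^2 = 388.966
d = 388.966 / (2 * 0.9)
d = 388.966 / 1.8
d = 216.1 m

216.1


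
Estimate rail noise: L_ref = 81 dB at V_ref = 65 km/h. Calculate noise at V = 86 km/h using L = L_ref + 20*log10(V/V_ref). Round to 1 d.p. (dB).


V/V_ref = 86 / 65 = 1.323077
log10(1.323077) = 0.121585
20 * 0.121585 = 2.4317
L = 81 + 2.4317 = 83.4 dB

83.4


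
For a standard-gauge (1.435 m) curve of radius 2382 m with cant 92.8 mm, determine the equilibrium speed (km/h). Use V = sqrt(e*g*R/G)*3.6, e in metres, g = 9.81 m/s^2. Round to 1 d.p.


Convert cant: e = 92.8 mm = 0.0928 m
V_ms = sqrt(0.0928 * 9.81 * 2382 / 1.435)
V_ms = sqrt(1511.14744) = 38.8735 m/s
V = 38.8735 * 3.6 = 139.9 km/h

139.9


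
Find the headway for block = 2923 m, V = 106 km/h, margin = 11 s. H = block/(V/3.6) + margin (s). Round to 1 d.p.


V = 106 / 3.6 = 29.4444 m/s
Block traversal time = 2923 / 29.4444 = 99.2717 s
Headway = 99.2717 + 11
Headway = 110.3 s

110.3


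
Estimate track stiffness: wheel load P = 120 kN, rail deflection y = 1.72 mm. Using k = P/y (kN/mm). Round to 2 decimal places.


Track stiffness k = P / y
k = 120 / 1.72
k = 69.77 kN/mm

69.77


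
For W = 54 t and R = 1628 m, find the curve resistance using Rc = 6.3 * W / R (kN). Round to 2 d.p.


Rc = 6.3 * W / R
Rc = 6.3 * 54 / 1628
Rc = 340.2 / 1628
Rc = 0.21 kN

0.21


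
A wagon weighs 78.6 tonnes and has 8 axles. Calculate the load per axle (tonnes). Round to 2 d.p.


Load per axle = total weight / number of axles
Load = 78.6 / 8
Load = 9.83 tonnes

9.83


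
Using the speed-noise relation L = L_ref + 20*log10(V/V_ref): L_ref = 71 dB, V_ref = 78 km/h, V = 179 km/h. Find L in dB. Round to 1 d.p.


V/V_ref = 179 / 78 = 2.294872
log10(2.294872) = 0.360758
20 * 0.360758 = 7.2152
L = 71 + 7.2152 = 78.2 dB

78.2


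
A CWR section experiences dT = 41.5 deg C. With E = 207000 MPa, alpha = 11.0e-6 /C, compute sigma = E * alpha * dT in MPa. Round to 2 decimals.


sigma = E * alpha * dT
sigma = 207000 * 11.0e-6 * 41.5
sigma = 2.277 * 41.5
sigma = 94.50 MPa

94.50


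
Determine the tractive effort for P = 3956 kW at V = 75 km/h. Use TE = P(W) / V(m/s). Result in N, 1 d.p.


Convert: P = 3956 kW = 3956000 W
V = 75 / 3.6 = 20.8333 m/s
TE = 3956000 / 20.8333
TE = 189888.0 N

189888.0


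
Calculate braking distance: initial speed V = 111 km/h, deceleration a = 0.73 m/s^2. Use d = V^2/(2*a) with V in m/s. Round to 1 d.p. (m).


Convert speed: V = 111 / 3.6 = 30.8333 m/s
V^2 = 950.6944
d = 950.6944 / (2 * 0.73)
d = 950.6944 / 1.46
d = 651.2 m

651.2


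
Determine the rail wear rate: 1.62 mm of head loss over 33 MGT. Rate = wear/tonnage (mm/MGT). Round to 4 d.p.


Wear rate = total wear / cumulative tonnage
Rate = 1.62 / 33
Rate = 0.0491 mm/MGT

0.0491


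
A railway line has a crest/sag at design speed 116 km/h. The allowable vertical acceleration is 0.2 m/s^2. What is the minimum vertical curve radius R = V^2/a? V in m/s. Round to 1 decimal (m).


Convert speed: V = 116 / 3.6 = 32.2222 m/s
V^2 = 1038.2716 m^2/s^2
R_v = 1038.2716 / 0.2
R_v = 5191.4 m

5191.4


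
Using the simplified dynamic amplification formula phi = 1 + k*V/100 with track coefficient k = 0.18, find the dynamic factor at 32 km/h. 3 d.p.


phi = 1 + k * V / 100
phi = 1 + 0.18 * 32 / 100
phi = 1 + 0.0576
phi = 1.058

1.058


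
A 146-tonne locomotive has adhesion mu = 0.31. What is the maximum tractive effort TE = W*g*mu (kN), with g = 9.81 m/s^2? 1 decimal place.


TE_max = W * g * mu
TE_max = 146 * 9.81 * 0.31
TE_max = 1432.26 * 0.31
TE_max = 444.0 kN

444.0


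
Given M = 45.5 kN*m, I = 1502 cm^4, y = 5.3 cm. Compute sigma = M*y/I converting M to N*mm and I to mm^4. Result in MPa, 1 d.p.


Convert units:
M = 45.5 kN*m = 45500000 N*mm
y = 5.3 cm = 53 mm
I = 1502 cm^4 = 15020000 mm^4
sigma = 45500000 * 53 / 15020000
sigma = 160.6 MPa

160.6


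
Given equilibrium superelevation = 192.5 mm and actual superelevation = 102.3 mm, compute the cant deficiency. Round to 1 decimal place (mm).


Cant deficiency = equilibrium cant - actual cant
CD = 192.5 - 102.3
CD = 90.2 mm

90.2


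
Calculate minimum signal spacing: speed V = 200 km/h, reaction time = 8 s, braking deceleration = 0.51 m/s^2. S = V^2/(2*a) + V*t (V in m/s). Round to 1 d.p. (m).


V = 200 / 3.6 = 55.5556 m/s
Braking distance = 55.5556^2 / (2*0.51) = 3025.9017 m
Sighting distance = 55.5556 * 8 = 444.4444 m
S = 3025.9017 + 444.4444 = 3470.3 m

3470.3


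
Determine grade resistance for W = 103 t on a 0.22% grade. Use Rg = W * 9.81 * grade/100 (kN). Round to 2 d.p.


Rg = W * 9.81 * grade / 100
Rg = 103 * 9.81 * 0.22 / 100
Rg = 1010.43 * 0.0022
Rg = 2.22 kN

2.22


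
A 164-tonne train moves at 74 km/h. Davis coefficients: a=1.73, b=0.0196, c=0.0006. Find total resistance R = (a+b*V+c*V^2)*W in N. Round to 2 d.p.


b*V = 0.0196 * 74 = 1.4504
c*V^2 = 0.0006 * 5476 = 3.2856
R_per_t = 1.73 + 1.4504 + 3.2856 = 6.466 N/t
R_total = 6.466 * 164 = 1060.42 N

1060.42


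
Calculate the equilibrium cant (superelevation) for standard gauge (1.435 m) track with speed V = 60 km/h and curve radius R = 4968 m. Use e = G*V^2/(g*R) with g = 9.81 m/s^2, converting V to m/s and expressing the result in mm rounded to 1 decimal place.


Convert speed: V = 60 / 3.6 = 16.6667 m/s
Apply formula: e = 1.435 * 16.6667^2 / (9.81 * 4968)
e = 1.435 * 277.7778 / 48736.08
e = 0.008179 m = 8.2 mm

8.2


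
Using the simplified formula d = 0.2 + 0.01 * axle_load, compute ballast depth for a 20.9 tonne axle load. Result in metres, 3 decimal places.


d = 0.2 + 0.01 * 20.9
d = 0.2 + 0.209
d = 0.409 m

0.409


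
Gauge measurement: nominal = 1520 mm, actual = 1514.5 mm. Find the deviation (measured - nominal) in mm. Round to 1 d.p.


Deviation = measured - nominal
Deviation = 1514.5 - 1520
Deviation = -5.5 mm

-5.5


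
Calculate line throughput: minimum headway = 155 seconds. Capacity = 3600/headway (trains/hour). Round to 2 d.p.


Capacity = 3600 / headway
Capacity = 3600 / 155
Capacity = 23.23 trains/hour

23.23


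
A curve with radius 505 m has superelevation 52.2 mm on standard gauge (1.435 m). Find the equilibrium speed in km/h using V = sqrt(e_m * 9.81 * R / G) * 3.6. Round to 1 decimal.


Convert cant: e = 52.2 mm = 0.0522 m
V_ms = sqrt(0.0522 * 9.81 * 505 / 1.435)
V_ms = sqrt(180.210042) = 13.4242 m/s
V = 13.4242 * 3.6 = 48.3 km/h

48.3


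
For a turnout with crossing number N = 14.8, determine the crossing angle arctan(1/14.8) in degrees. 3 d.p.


1/N = 1/14.8 = 0.067568
angle = arctan(0.067568) = 0.067465 rad
angle = 0.067465 * 180/pi = 3.865 degrees

3.865


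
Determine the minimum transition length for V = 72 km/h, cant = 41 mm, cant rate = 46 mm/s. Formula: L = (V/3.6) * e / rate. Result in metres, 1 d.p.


Convert speed: V = 72 / 3.6 = 20.0 m/s
L = 20.0 * 41 / 46
L = 820.0 / 46
L = 17.8 m

17.8


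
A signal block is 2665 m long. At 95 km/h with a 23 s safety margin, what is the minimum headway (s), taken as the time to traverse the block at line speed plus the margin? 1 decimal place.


V = 95 / 3.6 = 26.3889 m/s
Block traversal time = 2665 / 26.3889 = 100.9895 s
Headway = 100.9895 + 23
Headway = 124.0 s

124.0


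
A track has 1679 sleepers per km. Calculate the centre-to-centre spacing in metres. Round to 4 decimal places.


Spacing = 1000 m / number of sleepers
Spacing = 1000 / 1679
Spacing = 0.5956 m

0.5956


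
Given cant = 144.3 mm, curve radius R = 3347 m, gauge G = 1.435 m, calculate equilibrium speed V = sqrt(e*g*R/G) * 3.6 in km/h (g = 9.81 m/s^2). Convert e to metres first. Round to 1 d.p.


Convert cant: e = 144.3 mm = 0.1443 m
V_ms = sqrt(0.1443 * 9.81 * 3347 / 1.435)
V_ms = sqrt(3301.711708) = 57.4605 m/s
V = 57.4605 * 3.6 = 206.9 km/h

206.9


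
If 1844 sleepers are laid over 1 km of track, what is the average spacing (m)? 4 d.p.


Spacing = 1000 m / number of sleepers
Spacing = 1000 / 1844
Spacing = 0.5423 m

0.5423


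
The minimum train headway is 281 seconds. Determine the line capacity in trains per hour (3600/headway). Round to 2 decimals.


Capacity = 3600 / headway
Capacity = 3600 / 281
Capacity = 12.81 trains/hour

12.81


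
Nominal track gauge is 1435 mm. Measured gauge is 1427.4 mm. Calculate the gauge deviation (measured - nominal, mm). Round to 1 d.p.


Deviation = measured - nominal
Deviation = 1427.4 - 1435
Deviation = -7.6 mm

-7.6


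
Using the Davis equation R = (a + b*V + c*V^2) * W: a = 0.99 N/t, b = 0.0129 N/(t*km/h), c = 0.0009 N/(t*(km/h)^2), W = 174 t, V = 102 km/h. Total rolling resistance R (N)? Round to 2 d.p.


b*V = 0.0129 * 102 = 1.3158
c*V^2 = 0.0009 * 10404 = 9.3636
R_per_t = 0.99 + 1.3158 + 9.3636 = 11.6694 N/t
R_total = 11.6694 * 174 = 2030.48 N

2030.48


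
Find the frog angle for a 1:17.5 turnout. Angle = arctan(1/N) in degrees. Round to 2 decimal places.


1/N = 1/17.5 = 0.057143
angle = arctan(0.057143) = 0.057081 rad
angle = 0.057081 * 180/pi = 3.27 degrees

3.27


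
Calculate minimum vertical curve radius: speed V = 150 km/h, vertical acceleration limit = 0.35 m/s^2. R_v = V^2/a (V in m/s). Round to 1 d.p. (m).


Convert speed: V = 150 / 3.6 = 41.6667 m/s
V^2 = 1736.1111 m^2/s^2
R_v = 1736.1111 / 0.35
R_v = 4960.3 m

4960.3


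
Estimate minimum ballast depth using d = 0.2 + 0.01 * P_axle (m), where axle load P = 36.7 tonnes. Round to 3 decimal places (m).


d = 0.2 + 0.01 * 36.7
d = 0.2 + 0.367
d = 0.567 m

0.567


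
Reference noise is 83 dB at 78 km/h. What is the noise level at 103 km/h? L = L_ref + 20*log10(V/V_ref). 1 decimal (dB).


V/V_ref = 103 / 78 = 1.320513
log10(1.320513) = 0.120743
20 * 0.120743 = 2.4149
L = 83 + 2.4149 = 85.4 dB

85.4


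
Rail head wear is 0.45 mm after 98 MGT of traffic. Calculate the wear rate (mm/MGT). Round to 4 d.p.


Wear rate = total wear / cumulative tonnage
Rate = 0.45 / 98
Rate = 0.0046 mm/MGT

0.0046


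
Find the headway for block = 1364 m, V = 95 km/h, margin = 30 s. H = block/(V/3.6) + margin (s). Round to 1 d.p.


V = 95 / 3.6 = 26.3889 m/s
Block traversal time = 1364 / 26.3889 = 51.6884 s
Headway = 51.6884 + 30
Headway = 81.7 s

81.7


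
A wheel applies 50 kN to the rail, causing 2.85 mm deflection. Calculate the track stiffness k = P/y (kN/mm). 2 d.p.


Track stiffness k = P / y
k = 50 / 2.85
k = 17.54 kN/mm

17.54


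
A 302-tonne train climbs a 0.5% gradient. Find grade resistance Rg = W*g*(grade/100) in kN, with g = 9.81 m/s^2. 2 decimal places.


Rg = W * 9.81 * grade / 100
Rg = 302 * 9.81 * 0.5 / 100
Rg = 2962.62 * 0.005
Rg = 14.81 kN

14.81


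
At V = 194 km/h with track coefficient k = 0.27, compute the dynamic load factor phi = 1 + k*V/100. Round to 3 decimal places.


phi = 1 + k * V / 100
phi = 1 + 0.27 * 194 / 100
phi = 1 + 0.5238
phi = 1.524

1.524


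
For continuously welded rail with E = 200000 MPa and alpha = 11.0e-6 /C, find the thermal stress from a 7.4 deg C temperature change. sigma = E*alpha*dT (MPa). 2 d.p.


sigma = E * alpha * dT
sigma = 200000 * 11.0e-6 * 7.4
sigma = 2.2 * 7.4
sigma = 16.28 MPa

16.28


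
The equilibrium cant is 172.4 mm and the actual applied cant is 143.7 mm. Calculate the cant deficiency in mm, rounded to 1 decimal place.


Cant deficiency = equilibrium cant - actual cant
CD = 172.4 - 143.7
CD = 28.7 mm

28.7


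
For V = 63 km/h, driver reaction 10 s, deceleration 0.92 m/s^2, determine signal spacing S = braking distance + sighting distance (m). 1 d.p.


V = 63 / 3.6 = 17.5 m/s
Braking distance = 17.5^2 / (2*0.92) = 166.4402 m
Sighting distance = 17.5 * 10 = 175.0 m
S = 166.4402 + 175.0 = 341.4 m

341.4


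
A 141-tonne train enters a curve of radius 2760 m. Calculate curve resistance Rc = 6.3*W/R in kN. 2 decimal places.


Rc = 6.3 * W / R
Rc = 6.3 * 141 / 2760
Rc = 888.3 / 2760
Rc = 0.32 kN

0.32


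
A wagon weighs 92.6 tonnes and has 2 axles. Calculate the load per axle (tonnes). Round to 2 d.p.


Load per axle = total weight / number of axles
Load = 92.6 / 2
Load = 46.30 tonnes

46.30


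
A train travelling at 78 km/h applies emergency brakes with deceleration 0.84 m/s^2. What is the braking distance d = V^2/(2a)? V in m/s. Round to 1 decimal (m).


Convert speed: V = 78 / 3.6 = 21.6667 m/s
V^2 = 469.4444
d = 469.4444 / (2 * 0.84)
d = 469.4444 / 1.68
d = 279.4 m

279.4


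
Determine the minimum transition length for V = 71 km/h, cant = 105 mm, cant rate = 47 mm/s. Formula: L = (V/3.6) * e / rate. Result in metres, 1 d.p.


Convert speed: V = 71 / 3.6 = 19.7222 m/s
L = 19.7222 * 105 / 47
L = 2070.8333 / 47
L = 44.1 m

44.1


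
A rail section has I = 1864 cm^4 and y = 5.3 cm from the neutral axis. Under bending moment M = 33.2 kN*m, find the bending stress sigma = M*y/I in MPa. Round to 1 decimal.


Convert units:
M = 33.2 kN*m = 33200000 N*mm
y = 5.3 cm = 53 mm
I = 1864 cm^4 = 18640000 mm^4
sigma = 33200000 * 53 / 18640000
sigma = 94.4 MPa

94.4


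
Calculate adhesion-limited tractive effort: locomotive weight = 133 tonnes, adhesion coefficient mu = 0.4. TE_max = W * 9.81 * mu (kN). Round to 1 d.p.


TE_max = W * g * mu
TE_max = 133 * 9.81 * 0.4
TE_max = 1304.73 * 0.4
TE_max = 521.9 kN

521.9


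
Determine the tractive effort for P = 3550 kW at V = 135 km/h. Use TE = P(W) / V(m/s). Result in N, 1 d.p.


Convert: P = 3550 kW = 3550000 W
V = 135 / 3.6 = 37.5 m/s
TE = 3550000 / 37.5
TE = 94666.7 N

94666.7


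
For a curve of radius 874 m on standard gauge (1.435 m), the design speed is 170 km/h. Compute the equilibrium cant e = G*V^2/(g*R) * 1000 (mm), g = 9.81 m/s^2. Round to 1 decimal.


Convert speed: V = 170 / 3.6 = 47.2222 m/s
Apply formula: e = 1.435 * 47.2222^2 / (9.81 * 874)
e = 1.435 * 2229.9383 / 8573.94
e = 0.373219 m = 373.2 mm

373.2


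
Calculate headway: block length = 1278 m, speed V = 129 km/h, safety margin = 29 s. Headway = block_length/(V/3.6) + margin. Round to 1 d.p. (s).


V = 129 / 3.6 = 35.8333 m/s
Block traversal time = 1278 / 35.8333 = 35.6651 s
Headway = 35.6651 + 29
Headway = 64.7 s

64.7


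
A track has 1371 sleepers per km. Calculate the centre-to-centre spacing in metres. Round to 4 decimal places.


Spacing = 1000 m / number of sleepers
Spacing = 1000 / 1371
Spacing = 0.7294 m

0.7294


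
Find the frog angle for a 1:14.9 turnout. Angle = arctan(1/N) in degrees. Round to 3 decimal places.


1/N = 1/14.9 = 0.067114
angle = arctan(0.067114) = 0.067014 rad
angle = 0.067014 * 180/pi = 3.840 degrees

3.840


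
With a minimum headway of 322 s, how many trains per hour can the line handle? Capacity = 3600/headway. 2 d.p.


Capacity = 3600 / headway
Capacity = 3600 / 322
Capacity = 11.18 trains/hour

11.18


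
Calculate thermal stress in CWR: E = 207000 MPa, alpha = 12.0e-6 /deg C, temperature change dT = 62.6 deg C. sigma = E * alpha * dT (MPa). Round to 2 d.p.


sigma = E * alpha * dT
sigma = 207000 * 12.0e-6 * 62.6
sigma = 2.484 * 62.6
sigma = 155.50 MPa

155.50


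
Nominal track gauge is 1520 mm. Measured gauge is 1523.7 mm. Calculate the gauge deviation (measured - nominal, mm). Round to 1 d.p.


Deviation = measured - nominal
Deviation = 1523.7 - 1520
Deviation = 3.7 mm

3.7


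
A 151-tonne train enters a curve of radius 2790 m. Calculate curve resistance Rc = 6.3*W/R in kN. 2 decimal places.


Rc = 6.3 * W / R
Rc = 6.3 * 151 / 2790
Rc = 951.3 / 2790
Rc = 0.34 kN

0.34


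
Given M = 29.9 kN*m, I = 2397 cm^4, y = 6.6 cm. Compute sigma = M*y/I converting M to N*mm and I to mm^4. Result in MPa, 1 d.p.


Convert units:
M = 29.9 kN*m = 29900000 N*mm
y = 6.6 cm = 66 mm
I = 2397 cm^4 = 23970000 mm^4
sigma = 29900000 * 66 / 23970000
sigma = 82.3 MPa

82.3


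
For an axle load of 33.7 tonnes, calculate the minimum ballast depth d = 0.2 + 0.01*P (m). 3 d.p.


d = 0.2 + 0.01 * 33.7
d = 0.2 + 0.337
d = 0.537 m

0.537


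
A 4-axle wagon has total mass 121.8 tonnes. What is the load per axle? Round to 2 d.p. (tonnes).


Load per axle = total weight / number of axles
Load = 121.8 / 4
Load = 30.45 tonnes

30.45


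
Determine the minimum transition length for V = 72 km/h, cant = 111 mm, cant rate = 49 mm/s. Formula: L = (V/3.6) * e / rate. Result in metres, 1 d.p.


Convert speed: V = 72 / 3.6 = 20.0 m/s
L = 20.0 * 111 / 49
L = 2220.0 / 49
L = 45.3 m

45.3


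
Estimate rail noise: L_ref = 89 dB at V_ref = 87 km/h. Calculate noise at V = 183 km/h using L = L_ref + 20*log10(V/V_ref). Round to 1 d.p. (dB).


V/V_ref = 183 / 87 = 2.103448
log10(2.103448) = 0.322932
20 * 0.322932 = 6.4586
L = 89 + 6.4586 = 95.5 dB

95.5


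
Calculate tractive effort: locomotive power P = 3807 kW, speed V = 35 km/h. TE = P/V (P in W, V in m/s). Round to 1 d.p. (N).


Convert: P = 3807 kW = 3807000 W
V = 35 / 3.6 = 9.7222 m/s
TE = 3807000 / 9.7222
TE = 391577.1 N

391577.1


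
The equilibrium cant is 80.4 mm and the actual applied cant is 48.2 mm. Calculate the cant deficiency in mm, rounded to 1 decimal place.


Cant deficiency = equilibrium cant - actual cant
CD = 80.4 - 48.2
CD = 32.2 mm

32.2


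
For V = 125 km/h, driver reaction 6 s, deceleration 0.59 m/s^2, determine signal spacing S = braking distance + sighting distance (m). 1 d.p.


V = 125 / 3.6 = 34.7222 m/s
Braking distance = 34.7222^2 / (2*0.59) = 1021.7226 m
Sighting distance = 34.7222 * 6 = 208.3333 m
S = 1021.7226 + 208.3333 = 1230.1 m

1230.1


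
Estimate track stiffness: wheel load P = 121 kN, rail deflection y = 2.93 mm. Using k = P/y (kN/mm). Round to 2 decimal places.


Track stiffness k = P / y
k = 121 / 2.93
k = 41.30 kN/mm

41.30


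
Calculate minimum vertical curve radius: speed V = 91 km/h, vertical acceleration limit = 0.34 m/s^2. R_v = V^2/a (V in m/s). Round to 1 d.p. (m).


Convert speed: V = 91 / 3.6 = 25.2778 m/s
V^2 = 638.966 m^2/s^2
R_v = 638.966 / 0.34
R_v = 1879.3 m

1879.3


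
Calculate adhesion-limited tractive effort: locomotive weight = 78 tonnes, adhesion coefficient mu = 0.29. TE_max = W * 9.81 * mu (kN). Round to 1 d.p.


TE_max = W * g * mu
TE_max = 78 * 9.81 * 0.29
TE_max = 765.18 * 0.29
TE_max = 221.9 kN

221.9


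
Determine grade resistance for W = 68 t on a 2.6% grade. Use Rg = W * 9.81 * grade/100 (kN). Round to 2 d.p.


Rg = W * 9.81 * grade / 100
Rg = 68 * 9.81 * 2.6 / 100
Rg = 667.08 * 0.026
Rg = 17.34 kN

17.34


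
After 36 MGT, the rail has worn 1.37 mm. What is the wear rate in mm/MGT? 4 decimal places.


Wear rate = total wear / cumulative tonnage
Rate = 1.37 / 36
Rate = 0.0381 mm/MGT

0.0381


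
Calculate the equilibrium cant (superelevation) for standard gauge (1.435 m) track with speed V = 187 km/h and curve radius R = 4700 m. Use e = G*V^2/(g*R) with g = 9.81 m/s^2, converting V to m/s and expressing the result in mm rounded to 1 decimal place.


Convert speed: V = 187 / 3.6 = 51.9444 m/s
Apply formula: e = 1.435 * 51.9444^2 / (9.81 * 4700)
e = 1.435 * 2698.2253 / 46107.0
e = 0.083978 m = 84.0 mm

84.0


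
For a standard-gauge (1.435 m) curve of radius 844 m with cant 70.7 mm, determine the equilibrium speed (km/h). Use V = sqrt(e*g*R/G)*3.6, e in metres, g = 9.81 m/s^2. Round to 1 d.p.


Convert cant: e = 70.7 mm = 0.0707 m
V_ms = sqrt(0.0707 * 9.81 * 844 / 1.435)
V_ms = sqrt(407.923727) = 20.1971 m/s
V = 20.1971 * 3.6 = 72.7 km/h

72.7


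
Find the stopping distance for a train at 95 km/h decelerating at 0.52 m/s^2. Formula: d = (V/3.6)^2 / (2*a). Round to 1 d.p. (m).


Convert speed: V = 95 / 3.6 = 26.3889 m/s
V^2 = 696.3735
d = 696.3735 / (2 * 0.52)
d = 696.3735 / 1.04
d = 669.6 m

669.6


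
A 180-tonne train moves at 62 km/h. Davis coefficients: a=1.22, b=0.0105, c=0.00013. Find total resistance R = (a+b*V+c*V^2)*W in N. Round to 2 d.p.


b*V = 0.0105 * 62 = 0.651
c*V^2 = 0.00013 * 3844 = 0.49972
R_per_t = 1.22 + 0.651 + 0.49972 = 2.37072 N/t
R_total = 2.37072 * 180 = 426.73 N

426.73
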